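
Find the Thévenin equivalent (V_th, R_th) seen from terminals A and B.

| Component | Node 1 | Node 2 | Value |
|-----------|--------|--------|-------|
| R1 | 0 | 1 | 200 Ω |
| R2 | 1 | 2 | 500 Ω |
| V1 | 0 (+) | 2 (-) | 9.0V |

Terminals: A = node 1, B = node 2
Step 1 — V_th is the open-circuit voltage V_A - V_B (nothing connected across the terminals).
Nodal analysis, taking node 2 as the 0 V reference.
Source V1 fixes V_0 = 9 V.
KCL at each unknown node (sum of currents leaving = 0; resistances in Ω):
  Node 1: (V_1 - 9)/200 + (V_1 - 0)/500 = 0
Collecting terms: 0.007 × V_1 = 0.045  =>  V_1 = 6.429 V
V_th = V_1 - V_2 = 6.429 - 0 = 6.429 V
Step 2 — R_th: zero the source — replace V1 by a short circuit (node 2 merges into node 0) — and find the resistance seen between A (node 1) and B (node 0).
Reduce the network between node 1 (A) and node 0 (B) by series/parallel combination:
  Rp1 = R1 ‖ R2 (parallel, both between nodes 0 and 1) = 1/(1/200 + 1/500) = 142.9 Ω
R_th = 142.9 Ω

Final answer: V_th = 6.429 V, R_th = 142.9 Ω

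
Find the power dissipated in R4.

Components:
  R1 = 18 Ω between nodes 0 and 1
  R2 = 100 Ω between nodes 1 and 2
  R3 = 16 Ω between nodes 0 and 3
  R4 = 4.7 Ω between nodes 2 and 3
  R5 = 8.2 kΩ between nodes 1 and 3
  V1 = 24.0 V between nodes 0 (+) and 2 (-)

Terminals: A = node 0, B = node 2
Nodal analysis, taking node 2 as the 0 V reference.
Source V1 fixes V_0 = 24 V.
KCL at each unknown node (sum of currents leaving = 0; resistances in Ω):
  Node 1: (V_1 - 24)/18 + (V_1 - 0)/100 + (V_1 - V_3)/8200 = 0
  Node 3: (V_3 - 24)/16 + (V_3 - 0)/4.7 + (V_3 - V_1)/8200 = 0
Collecting terms (coefficients in siemens):
  0.06568·V_1 - 0.000122·V_3 = 1.333
  0.2754·V_3 - 0.000122·V_1 = 1.5
Determinant D = (0.06568)(0.2754) - (-0.000122)(-0.000122) = 0.01809
V_1 = [(1.333)(0.2754) - (-0.000122)(1.5)]/D = 20.31 V
V_3 = [(0.06568)(1.5) - (1.333)(-0.000122)]/D = 5.456 V
I_R4 = (V_2 - V_3)/R4 = (0 - 5.456)/4.7 = -1.161 A
P_R4 = I_R4² × R4 = (-1.161)² × 4.7 = 6.333 W

Final answer: 6.333 W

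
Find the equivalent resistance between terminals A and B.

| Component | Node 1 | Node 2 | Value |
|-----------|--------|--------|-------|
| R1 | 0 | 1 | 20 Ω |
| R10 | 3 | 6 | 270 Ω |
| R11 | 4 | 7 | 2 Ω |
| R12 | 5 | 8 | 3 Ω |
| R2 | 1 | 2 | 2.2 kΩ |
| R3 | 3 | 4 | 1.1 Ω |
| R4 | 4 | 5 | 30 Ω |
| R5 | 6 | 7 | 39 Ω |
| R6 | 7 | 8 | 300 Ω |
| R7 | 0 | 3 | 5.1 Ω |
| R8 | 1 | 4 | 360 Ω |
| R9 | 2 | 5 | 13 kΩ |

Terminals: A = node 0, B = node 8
The network is not a plain series/parallel combination. Inject a 1 A test current into terminal A (node 0) and return it from terminal B (node 8); then R_eq = V_A / (1 A).
Nodal analysis, taking node 8 as the 0 V reference.
Current source I_test pushes 1 A into node 0 and draws it out of node 8.
KCL at each unknown node (sum of currents leaving = 0; resistances in Ω):
  Node 0: (V_0 - V_1)/20 + (V_0 - V_3)/5.1 - 1 = 0
  Node 1: (V_1 - V_0)/20 + (V_1 - V_2)/2200 + (V_1 - V_4)/360 = 0
  Node 2: (V_2 - V_1)/2200 + (V_2 - V_5)/13000 = 0
  Node 3: (V_3 - V_0)/5.1 + (V_3 - V_4)/1.1 + (V_3 - V_6)/270 = 0
  Node 4: (V_4 - V_1)/360 + (V_4 - V_3)/1.1 + (V_4 - V_5)/30 + (V_4 - V_7)/2 = 0
  Node 5: (V_5 - V_2)/13000 + (V_5 - V_4)/30 + (V_5 - 0)/3 = 0
  Node 6: (V_6 - V_3)/270 + (V_6 - V_7)/39 = 0
  Node 7: (V_7 - V_4)/2 + (V_7 - V_6)/39 + (V_7 - 0)/300 = 0
Collecting terms (coefficients in siemens):
  0.2461·V_0 - 0.05·V_1 - 0.1961·V_3 = 1
  0.05323·V_1 - 0.05·V_0 - 0.0004545·V_2 - 0.002778·V_4 = 0
  0.0005315·V_2 - 0.0004545·V_1 - 0.00007692·V_5 = 0
  1.109·V_3 - 0.1961·V_0 - 0.9091·V_4 - 0.003704·V_6 = 0
  1.445·V_4 - 0.002778·V_1 - 0.9091·V_3 - 0.03333·V_5 - 0.5·V_7 = 0
  0.3667·V_5 - 0.00007692·V_2 - 0.03333·V_4 = 0
  0.02934·V_6 - 0.003704·V_3 - 0.02564·V_7 = 0
  0.529·V_7 - 0.5·V_4 - 0.02564·V_6 = 0
Solving these 8 simultaneous equations (Gaussian elimination) gives:
  V_0 = 35.77 V, V_1 = 35.41 V, V_2 = 30.68 V, V_3 = 30.77 V
  V_4 = 29.69 V, V_5 = 2.705 V, V_6 = 29.66 V, V_7 = 29.5 V
R_eq = V_0 / 1 A = 35.77 Ω

Final answer: 35.77 Ω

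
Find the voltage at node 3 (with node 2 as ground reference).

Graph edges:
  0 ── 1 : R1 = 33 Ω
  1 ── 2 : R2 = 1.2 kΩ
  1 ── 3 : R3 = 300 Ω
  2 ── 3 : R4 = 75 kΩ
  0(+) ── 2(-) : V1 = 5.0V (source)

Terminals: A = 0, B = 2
Nodal analysis, taking node 2 as the 0 V reference.
Source V1 fixes V_0 = 5 V.
KCL at each unknown node (sum of currents leaving = 0; resistances in Ω):
  Node 1: (V_1 - 5)/33 + (V_1 - 0)/1200 + (V_1 - V_3)/300 = 0
  Node 3: (V_3 - V_1)/300 + (V_3 - 0)/75000 = 0
Collecting terms (coefficients in siemens):
  0.03447·V_1 - 0.003333·V_3 = 0.1515
  0.003347·V_3 - 0.003333·V_1 = 0
Determinant D = (0.03447)(0.003347) - (-0.003333)(-0.003333) = 0.0001042
V_1 = [(0.1515)(0.003347) - (-0.003333)(0)]/D = 4.864 V
V_3 = [(0.03447)(0) - (0.1515)(-0.003333)]/D = 4.845 V
The requested potential is V_3 = 4.845 V.

Final answer: V_3 = 4.845 V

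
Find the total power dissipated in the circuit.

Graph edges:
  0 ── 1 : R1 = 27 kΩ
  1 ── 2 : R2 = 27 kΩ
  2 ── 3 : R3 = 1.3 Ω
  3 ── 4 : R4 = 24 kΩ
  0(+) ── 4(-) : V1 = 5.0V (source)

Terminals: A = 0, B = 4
Nodal analysis, taking node 4 as the 0 V reference.
Source V1 fixes V_0 = 5 V.
KCL at each unknown node (sum of currents leaving = 0; resistances in Ω):
  Node 1: (V_1 - 5)/27000 + (V_1 - V_2)/27000 = 0
  Node 2: (V_2 - V_1)/27000 + (V_2 - V_3)/1.3 = 0
  Node 3: (V_3 - V_2)/1.3 + (V_3 - 0)/24000 = 0
Collecting terms (coefficients in siemens):
  0.00007407·V_1 - 0.00003704·V_2 = 0.0001852
  0.7693·V_2 - 0.00003704·V_1 - 0.7692·V_3 = 0
  0.7693·V_3 - 0.7692·V_2 = 0
Solving these 3 simultaneous equations (Gaussian elimination) gives:
  V_1 = 3.269 V, V_2 = 1.539 V, V_3 = 1.538 V
Power in each resistor, P = (ΔV)²/R:
  P_R1 = (5 - 3.269)²/27000 = 0.0001109 W
  P_R2 = (3.269 - 1.539)²/27000 = 0.0001109 W
  P_R3 = (1.539 - 1.538)²/1.3 = 0.000000005342 W
  P_R4 = (1.538 - 0)²/24000 = 0.00009862 W
P_total = P_R1 + P_R2 + P_R3 + P_R4 = 0.0003205 W

Final answer: 0.0003205 W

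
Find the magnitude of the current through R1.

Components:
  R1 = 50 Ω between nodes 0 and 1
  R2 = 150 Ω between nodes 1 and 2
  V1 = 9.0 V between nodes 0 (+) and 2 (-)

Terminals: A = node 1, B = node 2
Nodal analysis, taking node 2 as the 0 V reference.
Source V1 fixes V_0 = 9 V.
KCL at each unknown node (sum of currents leaving = 0; resistances in Ω):
  Node 1: (V_1 - 9)/50 + (V_1 - 0)/150 = 0
Collecting terms: 0.02667 × V_1 = 0.18  =>  V_1 = 6.75 V
I_R1 = (V_0 - V_1)/R1 = (9 - 6.75)/50 = 0.045 A
|I_R1| = 0.045 A

Final answer: |I_R1| = 0.045 A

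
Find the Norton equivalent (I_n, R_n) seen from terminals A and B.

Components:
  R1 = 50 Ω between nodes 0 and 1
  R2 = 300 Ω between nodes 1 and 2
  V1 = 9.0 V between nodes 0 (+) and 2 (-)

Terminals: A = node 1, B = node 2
Find the Thévenin equivalent first; then I_n = V_th/R_th and R_n = R_th.
Step 1 — V_th is the open-circuit voltage V_A - V_B (nothing connected across the terminals).
Nodal analysis, taking node 2 as the 0 V reference.
Source V1 fixes V_0 = 9 V.
KCL at each unknown node (sum of currents leaving = 0; resistances in Ω):
  Node 1: (V_1 - 9)/50 + (V_1 - 0)/300 = 0
Collecting terms: 0.02333 × V_1 = 0.18  =>  V_1 = 7.714 V
V_th = V_1 - V_2 = 7.714 - 0 = 7.714 V
Step 2 — R_th: zero the source — replace V1 by a short circuit (node 2 merges into node 0) — and find the resistance seen between A (node 1) and B (node 0).
Reduce the network between node 1 (A) and node 0 (B) by series/parallel combination:
  Rp1 = R1 ‖ R2 (parallel, both between nodes 0 and 1) = 1/(1/50 + 1/300) = 42.86 Ω
R_th = 42.86 Ω
I_n = V_th/R_th = 7.714/42.86 = 0.18 A, and R_n = R_th = 42.86 Ω

Final answer: I_n = 0.18 A, R_n = 42.86 Ω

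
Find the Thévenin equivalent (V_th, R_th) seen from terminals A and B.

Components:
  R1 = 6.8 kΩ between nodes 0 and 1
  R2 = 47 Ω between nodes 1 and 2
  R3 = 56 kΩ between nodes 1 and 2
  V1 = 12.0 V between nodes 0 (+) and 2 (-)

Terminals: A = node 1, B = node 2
Step 1 — V_th is the open-circuit voltage V_A - V_B (nothing connected across the terminals).
Nodal analysis, taking node 2 as the 0 V reference.
Source V1 fixes V_0 = 12 V.
KCL at each unknown node (sum of currents leaving = 0; resistances in Ω):
  Node 1: (V_1 - 12)/6800 + (V_1 - 0)/47 + (V_1 - 0)/56000 = 0
Collecting terms: 0.02144 × V_1 = 0.001765  =>  V_1 = 0.0823 V
V_th = V_1 - V_2 = 0.0823 - 0 = 0.0823 V
Step 2 — R_th: zero the source — replace V1 by a short circuit (node 2 merges into node 0) — and find the resistance seen between A (node 1) and B (node 0).
Reduce the network between node 1 (A) and node 0 (B) by series/parallel combination:
  Rp1 = R1 ‖ R2 ‖ R3 (parallel, all between nodes 0 and 1) = 1/(1/6800 + 1/47 + 1/56000) = 46.64 Ω
R_th = 46.64 Ω

Final answer: V_th = 0.0823 V, R_th = 46.64 Ω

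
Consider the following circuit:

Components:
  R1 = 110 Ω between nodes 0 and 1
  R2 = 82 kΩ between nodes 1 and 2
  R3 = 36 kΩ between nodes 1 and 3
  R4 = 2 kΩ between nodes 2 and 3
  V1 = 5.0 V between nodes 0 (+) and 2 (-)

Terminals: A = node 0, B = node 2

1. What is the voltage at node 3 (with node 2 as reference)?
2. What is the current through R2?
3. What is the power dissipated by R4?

Nodal analysis, taking node 2 as the 0 V reference.
Source V1 fixes V_0 = 5 V.
KCL at each unknown node (sum of currents leaving = 0; resistances in Ω):
  Node 1: (V_1 - 5)/110 + (V_1 - 0)/82000 + (V_1 - V_3)/36000 = 0
  Node 3: (V_3 - V_1)/36000 + (V_3 - 0)/2000 = 0
Collecting terms (coefficients in siemens):
  0.009131·V_1 - 0.00002778·V_3 = 0.04545
  0.0005278·V_3 - 0.00002778·V_1 = 0
Determinant D = (0.009131)(0.0005278) - (-0.00002778)(-0.00002778) = 0.000004818
V_1 = [(0.04545)(0.0005278) - (-0.00002778)(0)]/D = 4.979 V
V_3 = [(0.009131)(0) - (0.04545)(-0.00002778)]/D = 0.262 V
Part 1:
  Read off the nodal solution: V_3 = 0.262 V
Part 2:
  I_R2 = (V_1 - V_2)/R2 = (4.979 - 0)/82000 = 0.00006072 A
  Magnitude: I_R2 = 0.00006072 A
Part 3:
  I_R4 = (V_2 - V_3)/R4 = (0 - 0.262)/2000 = -0.000131 A
  P_R4 = I_R4² × R4 = (-0.000131)² × 2000 = 0.00003433 W

Final answers:
1. V_3 = 0.262 V
2. I_R2 = 6.072e-05 A
3. P_R4 = 3.433e-05 W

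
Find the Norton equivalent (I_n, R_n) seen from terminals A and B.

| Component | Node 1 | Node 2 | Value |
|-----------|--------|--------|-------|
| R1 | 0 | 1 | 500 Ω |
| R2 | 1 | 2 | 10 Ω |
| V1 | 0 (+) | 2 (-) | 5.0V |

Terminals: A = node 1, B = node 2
Find the Thévenin equivalent first; then I_n = V_th/R_th and R_n = R_th.
Step 1 — V_th is the open-circuit voltage V_A - V_B (nothing connected across the terminals).
Nodal analysis, taking node 2 as the 0 V reference.
Source V1 fixes V_0 = 5 V.
KCL at each unknown node (sum of currents leaving = 0; resistances in Ω):
  Node 1: (V_1 - 5)/500 + (V_1 - 0)/10 = 0
Collecting terms: 0.102 × V_1 = 0.01  =>  V_1 = 0.09804 V
V_th = V_1 - V_2 = 0.09804 - 0 = 0.09804 V
Step 2 — R_th: zero the source — replace V1 by a short circuit (node 2 merges into node 0) — and find the resistance seen between A (node 1) and B (node 0).
Reduce the network between node 1 (A) and node 0 (B) by series/parallel combination:
  Rp1 = R1 ‖ R2 (parallel, both between nodes 0 and 1) = 1/(1/500 + 1/10) = 9.804 Ω
R_th = 9.804 Ω
I_n = V_th/R_th = 0.09804/9.804 = 0.01 A, and R_n = R_th = 9.804 Ω

Final answer: I_n = 0.01 A, R_n = 9.804 Ω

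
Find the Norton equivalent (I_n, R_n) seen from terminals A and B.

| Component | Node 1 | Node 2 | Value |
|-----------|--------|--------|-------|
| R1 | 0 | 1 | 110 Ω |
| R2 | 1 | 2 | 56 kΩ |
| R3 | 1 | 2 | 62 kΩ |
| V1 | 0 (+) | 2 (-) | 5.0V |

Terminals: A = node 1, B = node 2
Find the Thévenin equivalent first; then I_n = V_th/R_th and R_n = R_th.
Step 1 — V_th is the open-circuit voltage V_A - V_B (nothing connected across the terminals).
Nodal analysis, taking node 2 as the 0 V reference.
Source V1 fixes V_0 = 5 V.
KCL at each unknown node (sum of currents leaving = 0; resistances in Ω):
  Node 1: (V_1 - 5)/110 + (V_1 - 0)/56000 + (V_1 - 0)/62000 = 0
Collecting terms: 0.009125 × V_1 = 0.04545  =>  V_1 = 4.981 V
V_th = V_1 - V_2 = 4.981 - 0 = 4.981 V
Step 2 — R_th: zero the source — replace V1 by a short circuit (node 2 merges into node 0) — and find the resistance seen between A (node 1) and B (node 0).
Reduce the network between node 1 (A) and node 0 (B) by series/parallel combination:
  Rp1 = R1 ‖ R2 ‖ R3 (parallel, all between nodes 0 and 1) = 1/(1/110 + 1/56000 + 1/62000) = 109.6 Ω
R_th = 109.6 Ω
I_n = V_th/R_th = 4.981/109.6 = 0.04545 A, and R_n = R_th = 109.6 Ω

Final answer: I_n = 0.04545 A, R_n = 109.6 Ω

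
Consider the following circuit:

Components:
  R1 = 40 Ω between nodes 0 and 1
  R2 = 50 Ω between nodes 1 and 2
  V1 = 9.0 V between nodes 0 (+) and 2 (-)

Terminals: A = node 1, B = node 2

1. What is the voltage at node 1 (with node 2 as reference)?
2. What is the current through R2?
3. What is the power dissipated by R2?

Nodal analysis, taking node 2 as the 0 V reference.
Source V1 fixes V_0 = 9 V.
KCL at each unknown node (sum of currents leaving = 0; resistances in Ω):
  Node 1: (V_1 - 9)/40 + (V_1 - 0)/50 = 0
Collecting terms: 0.045 × V_1 = 0.225  =>  V_1 = 5 V
Part 1:
  Read off the nodal solution: V_1 = 5 V
Part 2:
  I_R2 = (V_1 - V_2)/R2 = (5 - 0)/50 = 0.1 A
  Magnitude: I_R2 = 0.1 A
Part 3:
  I_R2 = (V_1 - V_2)/R2 = (5 - 0)/50 = 0.1 A
  P_R2 = I_R2² × R2 = (0.1)² × 50 = 0.5 W

Final answers:
1. V_1 = 5 V
2. I_R2 = 0.1 A
3. P_R2 = 0.5 W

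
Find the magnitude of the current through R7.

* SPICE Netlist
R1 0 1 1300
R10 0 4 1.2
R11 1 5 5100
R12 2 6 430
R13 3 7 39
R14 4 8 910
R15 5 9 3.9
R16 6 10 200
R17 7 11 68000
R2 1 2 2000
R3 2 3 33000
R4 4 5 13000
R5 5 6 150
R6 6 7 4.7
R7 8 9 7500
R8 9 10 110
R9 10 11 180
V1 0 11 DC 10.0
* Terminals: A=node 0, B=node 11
Nodal analysis, taking node 11 as the 0 V reference.
Source V1 fixes V_0 = 10 V.
KCL at each unknown node (sum of currents leaving = 0; resistances in Ω):
  Node 1: (V_1 - 10)/1300 + (V_1 - V_2)/2000 + (V_1 - V_5)/5100 = 0
  Node 2: (V_2 - V_1)/2000 + (V_2 - V_3)/33000 + (V_2 - V_6)/430 = 0
  Node 3: (V_3 - V_2)/33000 + (V_3 - V_7)/39 = 0
  Node 4: (V_4 - V_5)/13000 + (V_4 - 10)/1.2 + (V_4 - V_8)/910 = 0
  Node 5: (V_5 - V_4)/13000 + (V_5 - V_6)/150 + (V_5 - V_1)/5100 + (V_5 - V_9)/3.9 = 0
  Node 6: (V_6 - V_5)/150 + (V_6 - V_7)/4.7 + (V_6 - V_2)/430 + (V_6 - V_10)/200 = 0
  Node 7: (V_7 - V_6)/4.7 + (V_7 - V_3)/39 + (V_7 - 0)/68000 = 0
  Node 8: (V_8 - V_9)/7500 + (V_8 - V_4)/910 = 0
  Node 9: (V_9 - V_8)/7500 + (V_9 - V_10)/110 + (V_9 - V_5)/3.9 = 0
  Node 10: (V_10 - V_9)/110 + (V_10 - 0)/180 + (V_10 - V_6)/200 = 0
Collecting terms (coefficients in siemens):
  0.001465·V_1 - 0.0005·V_2 - 0.0001961·V_5 = 0.007692
  0.002856·V_2 - 0.0005·V_1 - 0.0000303·V_3 - 0.002326·V_6 = 0
  0.02567·V_3 - 0.0000303·V_2 - 0.02564·V_7 = 0
  0.8345·V_4 - 0.00007692·V_5 - 0.001099·V_8 = 8.333
  0.2633·V_5 - 0.0001961·V_1 - 0.00007692·V_4 - 0.006667·V_6 - 0.2564·V_9 = 0
  0.2268·V_6 - 0.002326·V_2 - 0.006667·V_5 - 0.2128·V_7 - 0.005·V_10 = 0
  0.2384·V_7 - 0.02564·V_3 - 0.2128·V_6 = 0
  0.001232·V_8 - 0.001099·V_4 - 0.0001333·V_9 = 0
  0.2656·V_9 - 0.2564·V_5 - 0.0001333·V_8 - 0.009091·V_10 = 0
  0.01965·V_10 - 0.005·V_6 - 0.009091·V_9 = 0
Solving these 10 simultaneous equations (Gaussian elimination) gives:
  V_1 = 6.111 V, V_2 = 2.064 V, V_3 = 1.206 V, V_4 = 9.998 V
  V_5 = 1.174 V, V_6 = 1.205 V, V_7 = 1.205 V, V_8 = 9.042 V
  V_9 = 1.166 V, V_10 = 0.8465 V
I_R7 = (V_8 - V_9)/R7 = (9.042 - 1.166)/7500 = 0.00105 A
|I_R7| = 0.00105 A

Final answer: |I_R7| = 0.00105 A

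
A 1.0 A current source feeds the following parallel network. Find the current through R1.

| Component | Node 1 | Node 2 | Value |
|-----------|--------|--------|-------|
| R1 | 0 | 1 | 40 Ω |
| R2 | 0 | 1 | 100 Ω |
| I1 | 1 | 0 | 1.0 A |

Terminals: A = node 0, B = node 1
All resistors sit directly between nodes 0 and 1, so they are in parallel and share one voltage V; the full source current 1 A splits among them.
1/R_par = 1/40 + 1/100 = 0.035 S  =>  R_par = 28.57 Ω
V = I × R_par = 1 × 28.57 = 28.57 V
I_R1 = V/R1 = 28.57/40 = 0.7143 A

Final answer: 0.7143 A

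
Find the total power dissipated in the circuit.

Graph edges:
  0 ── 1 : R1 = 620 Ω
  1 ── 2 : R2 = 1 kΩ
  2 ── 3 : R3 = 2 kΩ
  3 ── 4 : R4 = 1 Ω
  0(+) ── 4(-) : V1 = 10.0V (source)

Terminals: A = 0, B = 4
Nodal analysis, taking node 4 as the 0 V reference.
Source V1 fixes V_0 = 10 V.
KCL at each unknown node (sum of currents leaving = 0; resistances in Ω):
  Node 1: (V_1 - 10)/620 + (V_1 - V_2)/1000 = 0
  Node 2: (V_2 - V_1)/1000 + (V_2 - V_3)/2000 = 0
  Node 3: (V_3 - V_2)/2000 + (V_3 - 0)/1 = 0
Collecting terms (coefficients in siemens):
  0.002613·V_1 - 0.001·V_2 = 0.01613
  0.0015·V_2 - 0.001·V_1 - 0.0005·V_3 = 0
  1·V_3 - 0.0005·V_2 = 0
Solving these 3 simultaneous equations (Gaussian elimination) gives:
  V_1 = 8.288 V, V_2 = 5.526 V, V_3 = 0.002762 V
Power in each resistor, P = (ΔV)²/R:
  P_R1 = (10 - 8.288)²/620 = 0.004729 W
  P_R2 = (8.288 - 5.526)²/1000 = 0.007627 W
  P_R3 = (5.526 - 0.002762)²/2000 = 0.01525 W
  P_R4 = (0.002762 - 0)²/1 = 0.000007627 W
P_total = P_R1 + P_R2 + P_R3 + P_R4 = 0.02762 W

Final answer: 0.02762 W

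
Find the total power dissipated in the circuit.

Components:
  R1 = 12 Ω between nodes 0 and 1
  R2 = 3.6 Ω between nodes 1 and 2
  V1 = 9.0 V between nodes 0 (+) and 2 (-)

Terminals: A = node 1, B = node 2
Nodal analysis, taking node 2 as the 0 V reference.
Source V1 fixes V_0 = 9 V.
KCL at each unknown node (sum of currents leaving = 0; resistances in Ω):
  Node 1: (V_1 - 9)/12 + (V_1 - 0)/3.6 = 0
Collecting terms: 0.3611 × V_1 = 0.75  =>  V_1 = 2.077 V
Power in each resistor, P = (ΔV)²/R:
  P_R1 = (9 - 2.077)²/12 = 3.994 W
  P_R2 = (2.077 - 0)²/3.6 = 1.198 W
P_total = P_R1 + P_R2 = 5.192 W

Final answer: 5.192 W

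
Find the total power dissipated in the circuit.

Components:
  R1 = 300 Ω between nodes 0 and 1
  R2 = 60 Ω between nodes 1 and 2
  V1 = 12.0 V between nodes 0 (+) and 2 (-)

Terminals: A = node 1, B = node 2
Nodal analysis, taking node 2 as the 0 V reference.
Source V1 fixes V_0 = 12 V.
KCL at each unknown node (sum of currents leaving = 0; resistances in Ω):
  Node 1: (V_1 - 12)/300 + (V_1 - 0)/60 = 0
Collecting terms: 0.02 × V_1 = 0.04  =>  V_1 = 2 V
Power in each resistor, P = (ΔV)²/R:
  P_R1 = (12 - 2)²/300 = 0.3333 W
  P_R2 = (2 - 0)²/60 = 0.06667 W
P_total = P_R1 + P_R2 = 0.4 W

Final answer: 0.4 W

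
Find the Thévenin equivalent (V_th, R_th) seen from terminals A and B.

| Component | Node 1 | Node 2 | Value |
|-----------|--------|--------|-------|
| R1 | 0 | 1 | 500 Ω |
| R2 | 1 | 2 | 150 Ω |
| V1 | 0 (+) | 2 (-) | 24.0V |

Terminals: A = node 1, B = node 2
Step 1 — V_th is the open-circuit voltage V_A - V_B (nothing connected across the terminals).
Nodal analysis, taking node 2 as the 0 V reference.
Source V1 fixes V_0 = 24 V.
KCL at each unknown node (sum of currents leaving = 0; resistances in Ω):
  Node 1: (V_1 - 24)/500 + (V_1 - 0)/150 = 0
Collecting terms: 0.008667 × V_1 = 0.048  =>  V_1 = 5.538 V
V_th = V_1 - V_2 = 5.538 - 0 = 5.538 V
Step 2 — R_th: zero the source — replace V1 by a short circuit (node 2 merges into node 0) — and find the resistance seen between A (node 1) and B (node 0).
Reduce the network between node 1 (A) and node 0 (B) by series/parallel combination:
  Rp1 = R1 ‖ R2 (parallel, both between nodes 0 and 1) = 1/(1/500 + 1/150) = 115.4 Ω
R_th = 115.4 Ω

Final answer: V_th = 5.538 V, R_th = 115.4 Ω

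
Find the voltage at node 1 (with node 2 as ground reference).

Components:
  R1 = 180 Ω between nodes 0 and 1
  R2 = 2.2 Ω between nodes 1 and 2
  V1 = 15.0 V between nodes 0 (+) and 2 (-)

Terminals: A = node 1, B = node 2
Nodal analysis, taking node 2 as the 0 V reference.
Source V1 fixes V_0 = 15 V.
KCL at each unknown node (sum of currents leaving = 0; resistances in Ω):
  Node 1: (V_1 - 15)/180 + (V_1 - 0)/2.2 = 0
Collecting terms: 0.4601 × V_1 = 0.08333  =>  V_1 = 0.1811 V
The requested potential is V_1 = 0.1811 V.

Final answer: V_1 = 0.1811 V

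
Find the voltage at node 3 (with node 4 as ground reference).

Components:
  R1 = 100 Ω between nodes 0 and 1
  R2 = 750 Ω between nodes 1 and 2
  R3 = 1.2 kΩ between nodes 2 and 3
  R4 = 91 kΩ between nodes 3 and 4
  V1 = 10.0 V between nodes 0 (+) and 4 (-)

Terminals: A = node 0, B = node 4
Nodal analysis, taking node 4 as the 0 V reference.
Source V1 fixes V_0 = 10 V.
KCL at each unknown node (sum of currents leaving = 0; resistances in Ω):
  Node 1: (V_1 - 10)/100 + (V_1 - V_2)/750 = 0
  Node 2: (V_2 - V_1)/750 + (V_2 - V_3)/1200 = 0
  Node 3: (V_3 - V_2)/1200 + (V_3 - 0)/91000 = 0
Collecting terms (coefficients in siemens):
  0.01133·V_1 - 0.001333·V_2 = 0.1
  0.002167·V_2 - 0.001333·V_1 - 0.0008333·V_3 = 0
  0.0008443·V_3 - 0.0008333·V_2 = 0
Solving these 3 simultaneous equations (Gaussian elimination) gives:
  V_1 = 9.989 V, V_2 = 9.909 V, V_3 = 9.78 V
The requested potential is V_3 = 9.78 V.

Final answer: V_3 = 9.78 V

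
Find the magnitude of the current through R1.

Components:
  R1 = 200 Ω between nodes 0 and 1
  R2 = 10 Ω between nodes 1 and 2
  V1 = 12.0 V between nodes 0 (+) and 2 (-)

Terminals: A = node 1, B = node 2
Nodal analysis, taking node 2 as the 0 V reference.
Source V1 fixes V_0 = 12 V.
KCL at each unknown node (sum of currents leaving = 0; resistances in Ω):
  Node 1: (V_1 - 12)/200 + (V_1 - 0)/10 = 0
Collecting terms: 0.105 × V_1 = 0.06  =>  V_1 = 0.5714 V
I_R1 = (V_0 - V_1)/R1 = (12 - 0.5714)/200 = 0.05714 A
|I_R1| = 0.05714 A

Final answer: |I_R1| = 0.05714 A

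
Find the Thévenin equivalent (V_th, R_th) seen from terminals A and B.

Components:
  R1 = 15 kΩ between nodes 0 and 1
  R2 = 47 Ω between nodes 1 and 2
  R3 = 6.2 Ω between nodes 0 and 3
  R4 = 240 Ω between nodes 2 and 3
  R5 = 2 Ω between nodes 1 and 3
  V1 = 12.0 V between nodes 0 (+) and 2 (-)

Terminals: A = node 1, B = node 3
Step 1 — V_th is the open-circuit voltage V_A - V_B (nothing connected across the terminals).
Nodal analysis, taking node 2 as the 0 V reference.
Source V1 fixes V_0 = 12 V.
KCL at each unknown node (sum of currents leaving = 0; resistances in Ω):
  Node 1: (V_1 - 12)/15000 + (V_1 - 0)/47 + (V_1 - V_3)/2 = 0
  Node 3: (V_3 - 12)/6.2 + (V_3 - 0)/240 + (V_3 - V_1)/2 = 0
Collecting terms (coefficients in siemens):
  0.5213·V_1 - 0.5·V_3 = 0.0008
  0.6655·V_3 - 0.5·V_1 = 1.935
Determinant D = (0.5213)(0.6655) - (-0.5)(-0.5) = 0.09693
V_1 = [(0.0008)(0.6655) - (-0.5)(1.935)]/D = 9.989 V
V_3 = [(0.5213)(1.935) - (0.0008)(-0.5)]/D = 10.41 V
V_th = V_1 - V_3 = 9.989 - 10.41 = -0.4248 V
Step 2 — R_th: zero the source — replace V1 by a short circuit (node 2 merges into node 0) — and find the resistance seen between A (node 1) and B (node 3).
Reduce the network between node 1 (A) and node 3 (B) by series/parallel combination:
  Rp1 = R1 ‖ R2 (parallel, both between nodes 0 and 1) = 1/(1/15000 + 1/47) = 46.85 Ω
  Rp2 = R3 ‖ R4 (parallel, both between nodes 0 and 3) = 1/(1/6.2 + 1/240) = 6.044 Ω
  Rs1 = Rp1 + Rp2 (series, joined only at node 0) = 46.85 + 6.044 = 52.9 Ω
  Rp3 = R5 ‖ Rs1 (parallel, both between nodes 1 and 3) = 1/(1/2 + 1/52.9) = 1.927 Ω
R_th = 1.927 Ω

Final answer: V_th = -0.4248 V, R_th = 1.927 Ω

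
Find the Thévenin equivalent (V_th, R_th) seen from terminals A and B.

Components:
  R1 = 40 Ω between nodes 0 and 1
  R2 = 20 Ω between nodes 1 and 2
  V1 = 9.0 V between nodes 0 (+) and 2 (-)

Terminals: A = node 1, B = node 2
Step 1 — V_th is the open-circuit voltage V_A - V_B (nothing connected across the terminals).
Nodal analysis, taking node 2 as the 0 V reference.
Source V1 fixes V_0 = 9 V.
KCL at each unknown node (sum of currents leaving = 0; resistances in Ω):
  Node 1: (V_1 - 9)/40 + (V_1 - 0)/20 = 0
Collecting terms: 0.075 × V_1 = 0.225  =>  V_1 = 3 V
V_th = V_1 - V_2 = 3 - 0 = 3 V
Step 2 — R_th: zero the source — replace V1 by a short circuit (node 2 merges into node 0) — and find the resistance seen between A (node 1) and B (node 0).
Reduce the network between node 1 (A) and node 0 (B) by series/parallel combination:
  Rp1 = R1 ‖ R2 (parallel, both between nodes 0 and 1) = 1/(1/40 + 1/20) = 13.33 Ω
R_th = 13.33 Ω

Final answer: V_th = 3 V, R_th = 13.33 Ω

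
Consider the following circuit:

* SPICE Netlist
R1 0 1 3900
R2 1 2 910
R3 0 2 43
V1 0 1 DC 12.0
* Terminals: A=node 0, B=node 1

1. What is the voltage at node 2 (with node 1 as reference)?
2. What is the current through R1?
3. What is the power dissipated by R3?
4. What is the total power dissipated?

Nodal analysis, taking node 1 as the 0 V reference.
Source V1 fixes V_0 = 12 V.
KCL at each unknown node (sum of currents leaving = 0; resistances in Ω):
  Node 2: (V_2 - 0)/910 + (V_2 - 12)/43 = 0
Collecting terms: 0.02435 × V_2 = 0.2791  =>  V_2 = 11.46 V
Part 1:
  Read off the nodal solution: V_2 = 11.46 V
Part 2:
  I_R1 = (V_0 - V_1)/R1 = (12 - 0)/3900 = 0.003077 A
  Magnitude: I_R1 = 0.003077 A
Part 3:
  I_R3 = (V_0 - V_2)/R3 = (12 - 11.46)/43 = 0.01259 A
  P_R3 = I_R3² × R3 = (0.01259)² × 43 = 0.006818 W
Part 4:
  Power in each resistor, P = (ΔV)²/R:
    P_R1 = (12 - 0)²/3900 = 0.03692 W
    P_R2 = (0 - 11.46)²/910 = 0.1443 W
    P_R3 = (12 - 11.46)²/43 = 0.006818 W
  P_total = P_R1 + P_R2 + P_R3 = 0.188 W

Final answers:
1. V_2 = 11.46 V
2. I_R1 = 0.003077 A
3. P_R3 = 0.006818 W
4. P_total = 0.188 W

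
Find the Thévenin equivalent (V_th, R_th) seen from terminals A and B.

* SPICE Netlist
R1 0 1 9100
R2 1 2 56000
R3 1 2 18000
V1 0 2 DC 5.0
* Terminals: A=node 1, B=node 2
Step 1 — V_th is the open-circuit voltage V_A - V_B (nothing connected across the terminals).
Nodal analysis, taking node 2 as the 0 V reference.
Source V1 fixes V_0 = 5 V.
KCL at each unknown node (sum of currents leaving = 0; resistances in Ω):
  Node 1: (V_1 - 5)/9100 + (V_1 - 0)/56000 + (V_1 - 0)/18000 = 0
Collecting terms: 0.0001833 × V_1 = 0.0005495  =>  V_1 = 2.998 V
V_th = V_1 - V_2 = 2.998 - 0 = 2.998 V
Step 2 — R_th: zero the source — replace V1 by a short circuit (node 2 merges into node 0) — and find the resistance seen between A (node 1) and B (node 0).
Reduce the network between node 1 (A) and node 0 (B) by series/parallel combination:
  Rp1 = R1 ‖ R2 ‖ R3 (parallel, all between nodes 0 and 1) = 1/(1/9100 + 1/56000 + 1/18000) = 5455 Ω
R_th = 5.455 kΩ

Final answer: V_th = 2.998 V, R_th = 5.455 kΩ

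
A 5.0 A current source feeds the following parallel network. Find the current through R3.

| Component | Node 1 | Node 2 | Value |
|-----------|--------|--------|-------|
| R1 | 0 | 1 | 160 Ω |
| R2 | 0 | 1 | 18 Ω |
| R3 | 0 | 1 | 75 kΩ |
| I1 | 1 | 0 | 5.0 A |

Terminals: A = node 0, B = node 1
All resistors sit directly between nodes 0 and 1, so they are in parallel and share one voltage V; the full source current 5 A splits among them.
1/R_par = 1/160 + 1/18 + 1/75000 = 0.06182 S  =>  R_par = 16.18 Ω
V = I × R_par = 5 × 16.18 = 80.88 V
I_R3 = V/R3 = 80.88/75000 = 0.001078 A

Final answer: 0.001078 A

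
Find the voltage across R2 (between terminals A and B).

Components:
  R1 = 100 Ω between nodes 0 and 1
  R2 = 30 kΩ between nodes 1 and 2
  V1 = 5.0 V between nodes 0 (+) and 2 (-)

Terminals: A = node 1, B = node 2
R1 and R2 are in series across V1 (node 0 → node 1 → node 2), and the output A–B is taken across R2, so this is a voltage divider.
Series current: I = V1/(R1 + R2) = 5/(100 + 30000) = 5/30100 = 0.0001661 A
V_R2 = I × R2 = V1 × R2/(R1 + R2) = 5 × 30000/30100 = 4.983 V

Final answer: 4.983 V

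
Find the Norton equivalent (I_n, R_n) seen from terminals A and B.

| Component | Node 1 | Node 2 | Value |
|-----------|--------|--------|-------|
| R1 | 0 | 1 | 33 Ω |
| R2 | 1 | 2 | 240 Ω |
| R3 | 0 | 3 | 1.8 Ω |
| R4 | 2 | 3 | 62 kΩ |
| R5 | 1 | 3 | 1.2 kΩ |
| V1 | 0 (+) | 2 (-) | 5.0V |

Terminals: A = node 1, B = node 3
Find the Thévenin equivalent first; then I_n = V_th/R_th and R_n = R_th.
Step 1 — V_th is the open-circuit voltage V_A - V_B (nothing connected across the terminals).
Nodal analysis, taking node 2 as the 0 V reference.
Source V1 fixes V_0 = 5 V.
KCL at each unknown node (sum of currents leaving = 0; resistances in Ω):
  Node 1: (V_1 - 5)/33 + (V_1 - 0)/240 + (V_1 - V_3)/1200 = 0
  Node 3: (V_3 - 5)/1.8 + (V_3 - 0)/62000 + (V_3 - V_1)/1200 = 0
Collecting terms (coefficients in siemens):
  0.0353·V_1 - 0.0008333·V_3 = 0.1515
  0.5564·V_3 - 0.0008333·V_1 = 2.778
Determinant D = (0.0353)(0.5564) - (-0.0008333)(-0.0008333) = 0.01964
V_1 = [(0.1515)(0.5564) - (-0.0008333)(2.778)]/D = 4.41 V
V_3 = [(0.0353)(2.778) - (0.1515)(-0.0008333)]/D = 4.999 V
V_th = V_1 - V_3 = 4.41 - 4.999 = -0.5891 V
Step 2 — R_th: zero the source — replace V1 by a short circuit (node 2 merges into node 0) — and find the resistance seen between A (node 1) and B (node 3).
Reduce the network between node 1 (A) and node 3 (B) by series/parallel combination:
  Rp1 = R1 ‖ R2 (parallel, both between nodes 0 and 1) = 1/(1/33 + 1/240) = 29.01 Ω
  Rp2 = R3 ‖ R4 (parallel, both between nodes 0 and 3) = 1/(1/1.8 + 1/62000) = 1.8 Ω
  Rs1 = Rp1 + Rp2 (series, joined only at node 0) = 29.01 + 1.8 = 30.81 Ω
  Rp3 = R5 ‖ Rs1 (parallel, both between nodes 1 and 3) = 1/(1/1200 + 1/30.81) = 30.04 Ω
R_th = 30.04 Ω
I_n = V_th/R_th = -0.5891/30.04 = -0.01961 A, and R_n = R_th = 30.04 Ω

Final answer: I_n = -0.01961 A, R_n = 30.04 Ω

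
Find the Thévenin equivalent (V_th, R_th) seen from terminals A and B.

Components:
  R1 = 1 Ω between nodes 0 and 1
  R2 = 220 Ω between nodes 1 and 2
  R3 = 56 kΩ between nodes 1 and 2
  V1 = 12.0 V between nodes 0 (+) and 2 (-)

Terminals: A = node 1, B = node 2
Step 1 — V_th is the open-circuit voltage V_A - V_B (nothing connected across the terminals).
Nodal analysis, taking node 2 as the 0 V reference.
Source V1 fixes V_0 = 12 V.
KCL at each unknown node (sum of currents leaving = 0; resistances in Ω):
  Node 1: (V_1 - 12)/1 + (V_1 - 0)/220 + (V_1 - 0)/56000 = 0
Collecting terms: 1.005 × V_1 = 12  =>  V_1 = 11.95 V
V_th = V_1 - V_2 = 11.95 - 0 = 11.95 V
Step 2 — R_th: zero the source — replace V1 by a short circuit (node 2 merges into node 0) — and find the resistance seen between A (node 1) and B (node 0).
Reduce the network between node 1 (A) and node 0 (B) by series/parallel combination:
  Rp1 = R1 ‖ R2 ‖ R3 (parallel, all between nodes 0 and 1) = 1/(1/1 + 1/220 + 1/56000) = 0.9955 Ω
R_th = 0.9955 Ω

Final answer: V_th = 11.95 V, R_th = 0.9955 Ω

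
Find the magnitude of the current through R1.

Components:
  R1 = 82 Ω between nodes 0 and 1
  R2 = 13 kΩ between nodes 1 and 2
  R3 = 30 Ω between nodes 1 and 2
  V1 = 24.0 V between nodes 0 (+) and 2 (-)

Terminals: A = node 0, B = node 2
Nodal analysis, taking node 2 as the 0 V reference.
Source V1 fixes V_0 = 24 V.
KCL at each unknown node (sum of currents leaving = 0; resistances in Ω):
  Node 1: (V_1 - 24)/82 + (V_1 - 0)/13000 + (V_1 - 0)/30 = 0
Collecting terms: 0.04561 × V_1 = 0.2927  =>  V_1 = 6.418 V
I_R1 = (V_0 - V_1)/R1 = (24 - 6.418)/82 = 0.2144 A
|I_R1| = 0.2144 A

Final answer: |I_R1| = 0.2144 A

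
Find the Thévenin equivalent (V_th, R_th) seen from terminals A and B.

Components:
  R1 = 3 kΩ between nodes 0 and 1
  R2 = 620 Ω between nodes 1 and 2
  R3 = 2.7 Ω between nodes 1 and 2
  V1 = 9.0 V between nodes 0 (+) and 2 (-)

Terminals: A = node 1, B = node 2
Step 1 — V_th is the open-circuit voltage V_A - V_B (nothing connected across the terminals).
Nodal analysis, taking node 2 as the 0 V reference.
Source V1 fixes V_0 = 9 V.
KCL at each unknown node (sum of currents leaving = 0; resistances in Ω):
  Node 1: (V_1 - 9)/3000 + (V_1 - 0)/620 + (V_1 - 0)/2.7 = 0
Collecting terms: 0.3723 × V_1 = 0.003  =>  V_1 = 0.008058 V
V_th = V_1 - V_2 = 0.008058 - 0 = 0.008058 V
Step 2 — R_th: zero the source — replace V1 by a short circuit (node 2 merges into node 0) — and find the resistance seen between A (node 1) and B (node 0).
Reduce the network between node 1 (A) and node 0 (B) by series/parallel combination:
  Rp1 = R1 ‖ R2 ‖ R3 (parallel, all between nodes 0 and 1) = 1/(1/3000 + 1/620 + 1/2.7) = 2.686 Ω
R_th = 2.686 Ω

Final answer: V_th = 0.008058 V, R_th = 2.686 Ω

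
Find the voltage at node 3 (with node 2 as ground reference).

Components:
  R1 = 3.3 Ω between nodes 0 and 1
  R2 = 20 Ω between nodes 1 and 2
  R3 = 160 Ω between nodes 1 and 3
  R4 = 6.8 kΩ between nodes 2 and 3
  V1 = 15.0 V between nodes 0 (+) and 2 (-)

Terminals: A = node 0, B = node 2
Nodal analysis, taking node 2 as the 0 V reference.
Source V1 fixes V_0 = 15 V.
KCL at each unknown node (sum of currents leaving = 0; resistances in Ω):
  Node 1: (V_1 - 15)/3.3 + (V_1 - 0)/20 + (V_1 - V_3)/160 = 0
  Node 3: (V_3 - V_1)/160 + (V_3 - 0)/6800 = 0
Collecting terms (coefficients in siemens):
  0.3593·V_1 - 0.00625·V_3 = 4.545
  0.006397·V_3 - 0.00625·V_1 = 0
Determinant D = (0.3593)(0.006397) - (-0.00625)(-0.00625) = 0.002259
V_1 = [(4.545)(0.006397) - (-0.00625)(0)]/D = 12.87 V
V_3 = [(0.3593)(0) - (4.545)(-0.00625)]/D = 12.57 V
The requested potential is V_3 = 12.57 V.

Final answer: V_3 = 12.57 V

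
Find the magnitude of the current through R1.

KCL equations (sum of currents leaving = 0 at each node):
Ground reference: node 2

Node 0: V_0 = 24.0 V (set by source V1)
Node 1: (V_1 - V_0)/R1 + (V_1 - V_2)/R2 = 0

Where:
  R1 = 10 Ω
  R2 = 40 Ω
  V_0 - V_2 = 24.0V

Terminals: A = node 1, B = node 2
Nodal analysis, taking node 2 as the 0 V reference.
Source V1 fixes V_0 = 24 V.
KCL at each unknown node (sum of currents leaving = 0; resistances in Ω):
  Node 1: (V_1 - 24)/10 + (V_1 - 0)/40 = 0
Collecting terms: 0.125 × V_1 = 2.4  =>  V_1 = 19.2 V
I_R1 = (V_0 - V_1)/R1 = (24 - 19.2)/10 = 0.48 A
|I_R1| = 0.48 A

Final answer: |I_R1| = 0.48 A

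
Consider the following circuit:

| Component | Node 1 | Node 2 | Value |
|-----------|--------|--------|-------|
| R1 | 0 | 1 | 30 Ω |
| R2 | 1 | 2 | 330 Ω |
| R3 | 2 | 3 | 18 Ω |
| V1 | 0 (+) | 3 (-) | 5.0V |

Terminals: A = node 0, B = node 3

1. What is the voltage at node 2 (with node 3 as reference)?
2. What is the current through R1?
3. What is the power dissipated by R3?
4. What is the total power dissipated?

Nodal analysis, taking node 3 as the 0 V reference.
Source V1 fixes V_0 = 5 V.
KCL at each unknown node (sum of currents leaving = 0; resistances in Ω):
  Node 1: (V_1 - 5)/30 + (V_1 - V_2)/330 = 0
  Node 2: (V_2 - V_1)/330 + (V_2 - 0)/18 = 0
Collecting terms (coefficients in siemens):
  0.03636·V_1 - 0.00303·V_2 = 0.1667
  0.05859·V_2 - 0.00303·V_1 = 0
Determinant D = (0.03636)(0.05859) - (-0.00303)(-0.00303) = 0.002121
V_1 = [(0.1667)(0.05859) - (-0.00303)(0)]/D = 4.603 V
V_2 = [(0.03636)(0) - (0.1667)(-0.00303)]/D = 0.2381 V
Part 1:
  Read off the nodal solution: V_2 = 0.2381 V
Part 2:
  I_R1 = (V_0 - V_1)/R1 = (5 - 4.603)/30 = 0.01323 A
  Magnitude: I_R1 = 0.01323 A
Part 3:
  I_R3 = (V_2 - V_3)/R3 = (0.2381 - 0)/18 = 0.01323 A
  P_R3 = I_R3² × R3 = (0.01323)² × 18 = 0.003149 W
Part 4:
  Power in each resistor, P = (ΔV)²/R:
    P_R1 = (5 - 4.603)²/30 = 0.005249 W
    P_R2 = (4.603 - 0.2381)²/330 = 0.05774 W
    P_R3 = (0.2381 - 0)²/18 = 0.003149 W
  P_total = P_R1 + P_R2 + P_R3 = 0.06614 W

Final answers:
1. V_2 = 0.2381 V
2. I_R1 = 0.01323 A
3. P_R3 = 0.003149 W
4. P_total = 0.06614 W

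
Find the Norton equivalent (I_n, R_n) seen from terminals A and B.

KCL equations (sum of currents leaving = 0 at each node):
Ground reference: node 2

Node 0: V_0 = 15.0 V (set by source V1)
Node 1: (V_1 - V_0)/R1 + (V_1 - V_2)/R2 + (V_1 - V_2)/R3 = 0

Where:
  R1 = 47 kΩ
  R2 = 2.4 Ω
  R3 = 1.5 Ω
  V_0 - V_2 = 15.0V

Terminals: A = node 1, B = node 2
Find the Thévenin equivalent first; then I_n = V_th/R_th and R_n = R_th.
Step 1 — V_th is the open-circuit voltage V_A - V_B (nothing connected across the terminals).
Nodal analysis, taking node 2 as the 0 V reference.
Source V1 fixes V_0 = 15 V.
KCL at each unknown node (sum of currents leaving = 0; resistances in Ω):
  Node 1: (V_1 - 15)/47000 + (V_1 - 0)/2.4 + (V_1 - 0)/1.5 = 0
Collecting terms: 1.083 × V_1 = 0.0003191  =>  V_1 = 0.0002946 V
V_th = V_1 - V_2 = 0.0002946 - 0 = 0.0002946 V
Step 2 — R_th: zero the source — replace V1 by a short circuit (node 2 merges into node 0) — and find the resistance seen between A (node 1) and B (node 0).
Reduce the network between node 1 (A) and node 0 (B) by series/parallel combination:
  Rp1 = R1 ‖ R2 ‖ R3 (parallel, all between nodes 0 and 1) = 1/(1/47000 + 1/2.4 + 1/1.5) = 0.9231 Ω
R_th = 0.9231 Ω
I_n = V_th/R_th = 0.0002946/0.9231 = 0.0003191 A, and R_n = R_th = 0.9231 Ω

Final answer: I_n = 0.0003191 A, R_n = 0.9231 Ω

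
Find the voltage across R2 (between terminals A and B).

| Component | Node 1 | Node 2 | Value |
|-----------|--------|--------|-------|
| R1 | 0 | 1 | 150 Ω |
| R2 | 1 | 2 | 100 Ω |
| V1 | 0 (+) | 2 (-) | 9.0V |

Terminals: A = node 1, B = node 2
R1 and R2 are in series across V1 (node 0 → node 1 → node 2), and the output A–B is taken across R2, so this is a voltage divider.
Series current: I = V1/(R1 + R2) = 9/(150 + 100) = 9/250 = 0.036 A
V_R2 = I × R2 = V1 × R2/(R1 + R2) = 9 × 100/250 = 3.6 V

Final answer: 3.6 V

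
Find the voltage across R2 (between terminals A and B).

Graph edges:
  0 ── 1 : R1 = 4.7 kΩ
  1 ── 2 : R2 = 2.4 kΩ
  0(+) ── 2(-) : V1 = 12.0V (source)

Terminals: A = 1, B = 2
R1 and R2 are in series across V1 (node 0 → node 1 → node 2), and the output A–B is taken across R2, so this is a voltage divider.
Series current: I = V1/(R1 + R2) = 12/(4700 + 2400) = 12/7100 = 0.00169 A
V_R2 = I × R2 = V1 × R2/(R1 + R2) = 12 × 2400/7100 = 4.056 V

Final answer: 4.056 V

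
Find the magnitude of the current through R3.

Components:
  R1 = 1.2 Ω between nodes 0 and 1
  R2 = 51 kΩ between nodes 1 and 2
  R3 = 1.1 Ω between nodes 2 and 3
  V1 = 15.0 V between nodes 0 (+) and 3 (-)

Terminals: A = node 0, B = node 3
Nodal analysis, taking node 3 as the 0 V reference.
Source V1 fixes V_0 = 15 V.
KCL at each unknown node (sum of currents leaving = 0; resistances in Ω):
  Node 1: (V_1 - 15)/1.2 + (V_1 - V_2)/51000 = 0
  Node 2: (V_2 - V_1)/51000 + (V_2 - 0)/1.1 = 0
Collecting terms (coefficients in siemens):
  0.8334·V_1 - 0.00001961·V_2 = 12.5
  0.9091·V_2 - 0.00001961·V_1 = 0
Determinant D = (0.8334)(0.9091) - (-0.00001961)(-0.00001961) = 0.7576
V_1 = [(12.5)(0.9091) - (-0.00001961)(0)]/D = 15 V
V_2 = [(0.8334)(0) - (12.5)(-0.00001961)]/D = 0.0003235 V
I_R3 = (V_2 - V_3)/R3 = (0.0003235 - 0)/1.1 = 0.0002941 A
|I_R3| = 0.0002941 A

Final answer: |I_R3| = 0.0002941 A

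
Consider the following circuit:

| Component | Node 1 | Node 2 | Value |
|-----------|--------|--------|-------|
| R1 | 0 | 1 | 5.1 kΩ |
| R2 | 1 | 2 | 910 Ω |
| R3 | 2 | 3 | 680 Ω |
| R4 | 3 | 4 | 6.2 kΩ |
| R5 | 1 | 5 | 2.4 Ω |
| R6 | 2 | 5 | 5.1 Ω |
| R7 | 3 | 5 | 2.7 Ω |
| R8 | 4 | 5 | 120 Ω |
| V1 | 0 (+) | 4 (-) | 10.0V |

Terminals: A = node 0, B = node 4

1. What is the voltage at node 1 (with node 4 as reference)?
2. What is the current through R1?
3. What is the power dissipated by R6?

Nodal analysis, taking node 4 as the 0 V reference.
Source V1 fixes V_0 = 10 V.
KCL at each unknown node (sum of currents leaving = 0; resistances in Ω):
  Node 1: (V_1 - 10)/5100 + (V_1 - V_2)/910 + (V_1 - V_5)/2.4 = 0
  Node 2: (V_2 - V_1)/910 + (V_2 - V_3)/680 + (V_2 - V_5)/5.1 = 0
  Node 3: (V_3 - V_2)/680 + (V_3 - 0)/6200 + (V_3 - V_5)/2.7 = 0
  Node 5: (V_5 - V_1)/2.4 + (V_5 - V_2)/5.1 + (V_5 - V_3)/2.7 + (V_5 - 0)/120 = 0
Collecting terms (coefficients in siemens):
  0.418·V_1 - 0.001099·V_2 - 0.4167·V_5 = 0.001961
  0.1986·V_2 - 0.001099·V_1 - 0.001471·V_3 - 0.1961·V_5 = 0
  0.372·V_3 - 0.001471·V_2 - 0.3704·V_5 = 0
  0.9914·V_5 - 0.4167·V_1 - 0.1961·V_2 - 0.3704·V_3 = 0
Solving these 4 simultaneous equations (Gaussian elimination) gives:
  V_1 = 0.2301 V, V_2 = 0.2255 V, V_3 = 0.2254 V, V_5 = 0.2255 V
Part 1:
  Read off the nodal solution: V_1 = 0.2301 V
Part 2:
  I_R1 = (V_0 - V_1)/R1 = (10 - 0.2301)/5100 = 0.001916 A
  Magnitude: I_R1 = 0.001916 A
Part 3:
  I_R6 = (V_2 - V_5)/R6 = (0.2255 - 0.2255)/5.1 = 0.000004832 A
  P_R6 = I_R6² × R6 = (0.000004832)² × 5.1 = 0.0000000001191 W

Final answers:
1. V_1 = 0.2301 V
2. I_R1 = 0.001916 A
3. P_R6 = 1.191e-10 W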